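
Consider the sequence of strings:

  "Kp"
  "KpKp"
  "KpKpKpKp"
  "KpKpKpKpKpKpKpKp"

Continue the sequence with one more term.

KpKpKpKpKpKpKpKpKpKpKpKpKpKpKpKp

s(k+1) = s(k)·s(k) — each term doubles the last.
So the next term is two copies of KpKpKpKpKpKpKpKp.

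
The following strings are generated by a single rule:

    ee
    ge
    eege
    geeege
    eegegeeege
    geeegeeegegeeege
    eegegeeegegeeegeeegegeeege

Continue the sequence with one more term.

geeegeeegegeeegeeegegeeegegeeegeeegegeeege

From term 3 onward, concatenate the second-to-last term with the last: ee·ge = eege, ge·eege = geeege, …
So term 8 is geeegeeegegeeege·eegegeeegegeeegeeegegeeege.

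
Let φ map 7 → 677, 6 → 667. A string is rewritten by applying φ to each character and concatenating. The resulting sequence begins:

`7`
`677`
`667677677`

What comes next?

Apply φ to 667677677 symbol by symbol: 6→667, 6→667, 7→677, 6→667, 7→677, 7→677, 6→667, 7→677, 7→677; joined: 667 667 677 667 677 677 667 677 677.

667667677667677677667677677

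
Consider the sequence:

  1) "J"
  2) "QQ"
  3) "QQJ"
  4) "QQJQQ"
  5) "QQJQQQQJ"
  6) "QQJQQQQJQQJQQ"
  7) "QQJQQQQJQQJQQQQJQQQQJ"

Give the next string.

From term 3 onward, concatenate the last term with the second-to-last: QQ·J = QQJ, QQJ·QQ = QQJQQ, …
The next term joins QQJQQQQJQQJQQQQJQQQQJ and QQJQQQQJQQJQQ.

QQJQQQQJQQJQQQQJQQQQJQQJQQQQJQQJQQ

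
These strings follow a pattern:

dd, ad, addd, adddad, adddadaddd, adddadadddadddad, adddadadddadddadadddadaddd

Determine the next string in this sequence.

This is a Fibonacci-style word recurrence s(k) = s(k−1)·s(k−2): e.g. ad·dd = addd.
So term 8 is adddadadddadddadadddadaddd·adddadadddadddad.

adddadadddadddadadddadadddadddadadddadddad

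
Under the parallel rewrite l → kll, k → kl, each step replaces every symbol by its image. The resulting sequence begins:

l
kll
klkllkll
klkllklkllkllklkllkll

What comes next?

klkllklkllkllklkllklkllkllklkllkllklkllklkllkllklkllkll

Replace each of the 21 characters of klkllklkllkllklkllkll in place — kl kll kl kll kll kl kll kl kll kll kl kll kll kl kll kl kll kll kl kll kll — and concatenate.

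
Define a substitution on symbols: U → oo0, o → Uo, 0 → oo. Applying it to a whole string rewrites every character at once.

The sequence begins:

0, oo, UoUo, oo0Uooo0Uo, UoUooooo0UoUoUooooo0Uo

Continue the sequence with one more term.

oo0Uooo0UoUoUoUoUooooo0Uooo0Uooo0UoUoUoUoUooooo0Uo

Replace each of the 22 characters of UoUooooo0UoUoUooooo0Uo in place — oo0 Uo oo0 Uo Uo Uo Uo Uo oo oo0 Uo oo0 Uo oo0 Uo Uo Uo Uo Uo oo oo0 Uo — and concatenate.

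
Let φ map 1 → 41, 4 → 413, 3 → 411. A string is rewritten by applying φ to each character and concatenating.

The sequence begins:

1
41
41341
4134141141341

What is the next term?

413414114134141341414134141141341

Applying the rule to each of the 13 symbols of 4134141141341 gives the pieces 413 41 411 413 41 413 41 41 413 41 411 413 41, which concatenate to the answer.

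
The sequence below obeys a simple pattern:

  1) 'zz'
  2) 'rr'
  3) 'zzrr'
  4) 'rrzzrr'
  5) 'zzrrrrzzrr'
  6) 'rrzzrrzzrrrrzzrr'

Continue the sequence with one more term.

From term 3 onward, concatenate the second-to-last term with the last: zz·rr = zzrr, rr·zzrr = rrzzrr, …
Continuing: zzrrrrzzrr · rrzzrrzzrrrrzzrr gives term 7.

zzrrrrzzrrrrzzrrzzrrrrzzrr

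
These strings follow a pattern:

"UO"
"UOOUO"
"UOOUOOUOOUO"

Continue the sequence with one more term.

Each string is two copies of the previous one joined by 'O'.
So the next term is two copies of UOOUOOUOOUO with 'O' between the halves.

UOOUOOUOOUOOUOOUOOUOOUO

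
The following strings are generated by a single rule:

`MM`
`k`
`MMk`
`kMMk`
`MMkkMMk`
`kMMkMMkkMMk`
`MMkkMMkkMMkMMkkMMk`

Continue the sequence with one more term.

kMMkMMkkMMkMMkkMMkkMMkMMkkMMk

Each term (from the third on) is the two preceding terms concatenated in order: term 3 = MM·k = MMk.
Continuing: kMMkMMkkMMk · MMkkMMkkMMkMMkkMMk gives term 8.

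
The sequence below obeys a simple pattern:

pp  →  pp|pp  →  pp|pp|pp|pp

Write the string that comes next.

s(k+1) = s(k)·|·s(k) — each term doubles the last with '|' between the halves.
So the next term is two copies of pp|pp|pp|pp with '|' between the halves.

pp|pp|pp|pp|pp|pp|pp|pp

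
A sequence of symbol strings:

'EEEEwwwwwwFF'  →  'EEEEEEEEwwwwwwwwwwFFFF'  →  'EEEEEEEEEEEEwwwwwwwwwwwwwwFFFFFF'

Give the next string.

The n-th term is 4n E's then 4n+2 w's then 2n F's (n = 1, 2, …).
Setting n = 4 gives 16, 18, 8 characters in each block.

EEEEEEEEEEEEEEEEwwwwwwwwwwwwwwwwwwFFFFFFFF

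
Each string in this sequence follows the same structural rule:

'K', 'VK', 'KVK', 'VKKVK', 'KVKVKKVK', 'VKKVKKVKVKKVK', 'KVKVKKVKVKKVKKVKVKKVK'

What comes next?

VKKVKKVKVKKVKKVKVKKVKVKKVKKVKVKKVK

Each term (from the third on) is the two preceding terms concatenated in order: term 3 = K·VK = KVK.
The next term joins VKKVKKVKVKKVK and KVKVKKVKVKKVKKVKVKKVK.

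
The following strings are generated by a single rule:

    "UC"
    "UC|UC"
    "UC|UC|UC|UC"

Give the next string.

UC|UC|UC|UC|UC|UC|UC|UC

s(k+1) = s(k)·|·s(k) — each term doubles the last with '|' between the halves.
So the next term is two copies of UC|UC|UC|UC with '|' between the halves.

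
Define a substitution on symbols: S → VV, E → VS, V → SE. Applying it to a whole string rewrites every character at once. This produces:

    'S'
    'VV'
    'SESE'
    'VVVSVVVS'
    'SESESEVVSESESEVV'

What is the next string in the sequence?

φ(SESESEVVSESESEVV) expands symbol-by-symbol to VV VS VV VS VV VS SE SE VV VS VV VS VV VS SE SE; joining the 16 pieces gives the next term.

VVVSVVVSVVVSSESEVVVSVVVSVVVSSESE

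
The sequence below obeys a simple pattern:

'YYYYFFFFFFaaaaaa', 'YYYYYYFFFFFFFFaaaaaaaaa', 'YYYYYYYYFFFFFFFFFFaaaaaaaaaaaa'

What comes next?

The n-th term is 2n Y's then 2n+2 F's then 3n a's, where the shown terms are n = 2, 3, 4.
Setting n = 5 gives 10, 12, 15 characters in each block.

YYYYYYYYYYFFFFFFFFFFFFaaaaaaaaaaaaaaa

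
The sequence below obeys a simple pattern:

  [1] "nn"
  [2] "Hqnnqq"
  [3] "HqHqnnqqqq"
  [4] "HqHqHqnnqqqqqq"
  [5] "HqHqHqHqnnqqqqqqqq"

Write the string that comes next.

Each term wraps the previous one in Hq on the left and qq on the right.
Applying this once more to HqHqHqHqnnqqqqqqqq:

HqHqHqHqHqnnqqqqqqqqqq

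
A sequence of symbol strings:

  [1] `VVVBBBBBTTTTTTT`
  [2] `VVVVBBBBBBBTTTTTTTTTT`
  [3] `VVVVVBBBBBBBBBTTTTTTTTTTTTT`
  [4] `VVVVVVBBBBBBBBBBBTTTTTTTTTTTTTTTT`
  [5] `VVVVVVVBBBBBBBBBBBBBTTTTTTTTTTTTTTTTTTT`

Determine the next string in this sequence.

Reading off run lengths: V runs 3, 4, 5, 6, 7; B runs 5, 7, 9, 11, 13; T runs 7, 10, 13, 16, 19 — each is linear in n, where the shown terms are n = 2, 3, 4, 5, 6.
At n = 7 the blocks have lengths 8, 15, 22.

VVVVVVVVBBBBBBBBBBBBBBBTTTTTTTTTTTTTTTTTTTTTT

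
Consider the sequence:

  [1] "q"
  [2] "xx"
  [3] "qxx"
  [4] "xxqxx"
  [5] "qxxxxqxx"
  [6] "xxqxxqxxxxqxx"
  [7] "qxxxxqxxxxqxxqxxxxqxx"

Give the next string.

This is a Fibonacci-style word recurrence s(k) = s(k−2)·s(k−1): e.g. q·xx = qxx.
So term 8 is xxqxxqxxxxqxx·qxxxxqxxxxqxxqxxxxqxx.

xxqxxqxxxxqxxqxxxxqxxxxqxxqxxxxqxx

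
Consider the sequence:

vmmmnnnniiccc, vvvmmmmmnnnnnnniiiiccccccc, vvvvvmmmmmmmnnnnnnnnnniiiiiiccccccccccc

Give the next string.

vvvvvvvmmmmmmmmmnnnnnnnnnnnnniiiiiiiiccccccccccccccc

The n-th term is 2n-1 v's then 2n+1 m's then 3n+1 n's then 2n i's then 4n-1 c's (n = 1, 2, …).
At n = 4 the blocks have lengths 7, 9, 13, 8, 15.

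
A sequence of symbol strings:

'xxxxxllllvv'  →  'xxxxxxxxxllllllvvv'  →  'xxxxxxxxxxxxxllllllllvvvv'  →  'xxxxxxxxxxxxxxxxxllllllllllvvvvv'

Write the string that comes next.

Reading off run lengths: x runs 5, 9, 13, 17; l runs 4, 6, 8, 10; v runs 2, 3, 4, 5 — each is linear in n (n = 1, 2, …).
At n = 5 the blocks have lengths 21, 12, 6.

xxxxxxxxxxxxxxxxxxxxxllllllllllllvvvvvv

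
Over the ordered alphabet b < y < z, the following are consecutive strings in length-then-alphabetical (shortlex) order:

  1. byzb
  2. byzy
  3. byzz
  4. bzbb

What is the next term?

Treat bzbb as a base-3 numeral over the given alphabet and add one, carrying through any trailing z's.

bzby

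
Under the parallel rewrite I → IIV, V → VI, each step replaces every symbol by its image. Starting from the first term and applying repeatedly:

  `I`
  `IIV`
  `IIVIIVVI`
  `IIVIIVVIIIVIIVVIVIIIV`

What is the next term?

Applying the rule to each of the 21 symbols of IIVIIVVIIIVIIVVIVIIIV gives the pieces IIV IIV VI IIV IIV VI VI IIV IIV IIV VI IIV IIV VI VI IIV VI IIV IIV IIV VI, which concatenate to the answer.

IIVIIVVIIIVIIVVIVIIIVIIVIIVVIIIVIIVVIVIIIVVIIIVIIVIIVVI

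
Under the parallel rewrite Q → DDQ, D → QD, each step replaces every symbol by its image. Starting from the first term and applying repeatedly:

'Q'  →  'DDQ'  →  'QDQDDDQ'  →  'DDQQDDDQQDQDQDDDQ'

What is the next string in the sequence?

QDQDDDQDDQQDQDQDDDQDDQQDDDQQDDDQQDQDQDDDQ

φ(DDQQDDDQQDQDQDDDQ) expands symbol-by-symbol to QD QD DDQ DDQ QD QD QD DDQ DDQ QD DDQ QD DDQ QD QD QD DDQ; joining the 17 pieces gives the next term.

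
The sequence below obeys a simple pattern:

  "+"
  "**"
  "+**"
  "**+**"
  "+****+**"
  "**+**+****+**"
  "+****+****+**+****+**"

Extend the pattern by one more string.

Each term (from the third on) is the two preceding terms concatenated in order: term 3 = +·** = +**.
Continuing: **+**+****+** · +****+****+**+****+** gives term 8.

**+**+****+**+****+****+**+****+**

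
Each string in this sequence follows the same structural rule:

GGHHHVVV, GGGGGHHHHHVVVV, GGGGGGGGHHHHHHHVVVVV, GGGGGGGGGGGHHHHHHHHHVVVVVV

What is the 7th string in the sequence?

Reading off run lengths: G runs 2, 5, 8, 11; H runs 3, 5, 7, 9; V runs 3, 4, 5, 6 — each is linear in n (n = 1, 2, …).
For term 7, n = 7, so the run lengths are 20, 15, 9.

GGGGGGGGGGGGGGGGGGGGHHHHHHHHHHHHHHHVVVVVVVVV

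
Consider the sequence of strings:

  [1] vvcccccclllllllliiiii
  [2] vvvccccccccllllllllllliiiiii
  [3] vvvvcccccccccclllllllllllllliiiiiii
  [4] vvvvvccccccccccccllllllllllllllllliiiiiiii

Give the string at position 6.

Term n consists of n v's, followed by 2n+2 c's, followed by 3n+2 l's, followed by n+3 i's, where the shown terms are n = 2, 3, 4, 5.
At n = 7 the blocks have lengths 7, 16, 23, 10.

vvvvvvvccccccccccccccccllllllllllllllllllllllliiiiiiiiii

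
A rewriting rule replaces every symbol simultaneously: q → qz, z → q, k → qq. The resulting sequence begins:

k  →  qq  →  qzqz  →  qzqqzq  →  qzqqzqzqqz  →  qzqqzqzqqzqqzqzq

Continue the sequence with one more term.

Rewriting the 16 symbols of qzqqzqzqqzqqzqzq one by one yields qz q qz qz q qz q qz qz q qz qz q qz q qz; concatenated:

qzqqzqzqqzqqzqzqqzqzqqzqqz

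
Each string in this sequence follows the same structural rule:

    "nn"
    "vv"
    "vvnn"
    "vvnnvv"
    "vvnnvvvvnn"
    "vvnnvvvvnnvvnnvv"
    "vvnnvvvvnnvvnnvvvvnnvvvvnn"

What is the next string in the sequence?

Each term (from the third on) is the previous term followed by the one before it: term 3 = vv·nn = vvnn.
Continuing: vvnnvvvvnnvvnnvvvvnnvvvvnn · vvnnvvvvnnvvnnvv gives term 8.

vvnnvvvvnnvvnnvvvvnnvvvvnnvvnnvvvvnnvvnnvv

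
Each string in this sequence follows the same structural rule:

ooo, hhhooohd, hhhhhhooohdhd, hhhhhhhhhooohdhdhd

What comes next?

Every step adds hhh to the front and hd to the end of the previous string.
Applying this once more to hhhhhhhhhooohdhdhd:

hhhhhhhhhhhhooohdhdhdhd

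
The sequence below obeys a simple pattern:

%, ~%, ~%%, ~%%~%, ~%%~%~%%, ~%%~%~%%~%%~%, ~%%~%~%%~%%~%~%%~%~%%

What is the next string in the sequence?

Each term (from the third on) is the previous term followed by the one before it: term 3 = ~%·% = ~%%.
Continuing: ~%%~%~%%~%%~%~%%~%~%% · ~%%~%~%%~%%~% gives term 8.

~%%~%~%%~%%~%~%%~%~%%~%%~%~%%~%%~%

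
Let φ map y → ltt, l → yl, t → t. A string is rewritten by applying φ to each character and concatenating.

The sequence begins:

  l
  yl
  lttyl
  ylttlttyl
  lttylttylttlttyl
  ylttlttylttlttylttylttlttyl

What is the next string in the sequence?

lttylttylttlttylttylttlttylttlttylttylttlttyl

φ(ylttlttylttlttylttylttlttyl) expands symbol-by-symbol to ltt yl t t yl t t ltt yl t t yl t t ltt yl t t ltt yl t t yl t t ltt yl; joining the 27 pieces gives the next term.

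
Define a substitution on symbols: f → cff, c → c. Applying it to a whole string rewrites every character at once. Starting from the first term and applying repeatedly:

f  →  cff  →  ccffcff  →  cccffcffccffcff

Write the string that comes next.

ccccffcffccffcffcccffcffccffcff

Applying the rule to each of the 15 symbols of cccffcffccffcff gives the pieces c c c cff cff c cff cff c c cff cff c cff cff, which concatenate to the answer.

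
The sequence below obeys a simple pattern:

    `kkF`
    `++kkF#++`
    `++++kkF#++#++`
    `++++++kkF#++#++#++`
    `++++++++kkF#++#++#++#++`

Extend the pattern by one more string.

Every step adds ++ to the front and #++ to the end of the previous string.
So the next term is ++·++++++++kkF#++#++#++#++·#++.

++++++++++kkF#++#++#++#++#++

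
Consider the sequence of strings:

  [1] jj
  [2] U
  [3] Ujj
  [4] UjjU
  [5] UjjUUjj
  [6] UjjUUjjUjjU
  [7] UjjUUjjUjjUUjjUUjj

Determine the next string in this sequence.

This is a Fibonacci-style word recurrence s(k) = s(k−1)·s(k−2): e.g. U·jj = Ujj.
So term 8 is UjjUUjjUjjUUjjUUjj·UjjUUjjUjjU.

UjjUUjjUjjUUjjUUjjUjjUUjjUjjU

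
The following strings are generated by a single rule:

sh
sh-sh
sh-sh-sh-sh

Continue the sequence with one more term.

s(k+1) = s(k)·-·s(k) — each term doubles the last with '-' between the halves.
One more doubling of sh-sh-sh-sh gives the answer.

sh-sh-sh-sh-sh-sh-sh-sh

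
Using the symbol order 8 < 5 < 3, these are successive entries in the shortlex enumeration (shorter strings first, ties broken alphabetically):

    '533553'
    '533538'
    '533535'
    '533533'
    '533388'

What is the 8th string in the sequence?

Advancing 3 positions from 533388 through 533388 → 533385 → 533383 reaches term 8.

533358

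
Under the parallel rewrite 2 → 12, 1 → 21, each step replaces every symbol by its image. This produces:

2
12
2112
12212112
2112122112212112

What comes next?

12212112211212212112122112212112

φ(2112122112212112) expands symbol-by-symbol to 12 21 21 12 21 12 12 21 21 12 12 21 12 21 21 12; joining the 16 pieces gives the next term.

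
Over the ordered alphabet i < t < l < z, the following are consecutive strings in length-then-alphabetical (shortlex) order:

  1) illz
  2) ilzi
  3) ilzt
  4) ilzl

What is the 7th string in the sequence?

izit

Advancing 3 positions from ilzl through ilzl → ilzz → izii reaches term 7.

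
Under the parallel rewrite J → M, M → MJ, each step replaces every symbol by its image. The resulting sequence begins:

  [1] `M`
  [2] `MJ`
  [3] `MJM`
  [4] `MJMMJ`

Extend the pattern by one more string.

MJMMJMJM

Expanding MJMMJ: M→MJ, J→M, M→MJ, M→MJ, J→M. Concatenated: MJ M MJ MJ M.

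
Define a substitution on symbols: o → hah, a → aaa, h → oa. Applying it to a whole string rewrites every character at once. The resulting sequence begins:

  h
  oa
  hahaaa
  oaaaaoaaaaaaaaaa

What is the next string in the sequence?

φ(oaaaaoaaaaaaaaaa) expands symbol-by-symbol to hah aaa aaa aaa aaa hah aaa aaa aaa aaa aaa aaa aaa aaa aaa aaa; joining the 16 pieces gives the next term.

hahaaaaaaaaaaaahahaaaaaaaaaaaaaaaaaaaaaaaaaaaaaa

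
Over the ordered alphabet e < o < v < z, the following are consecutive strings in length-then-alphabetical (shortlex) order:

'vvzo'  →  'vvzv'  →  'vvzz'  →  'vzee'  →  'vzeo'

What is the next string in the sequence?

Find the rightmost character of vzeo below z, bump it to the next letter, and reset everything to its right to e.

vzev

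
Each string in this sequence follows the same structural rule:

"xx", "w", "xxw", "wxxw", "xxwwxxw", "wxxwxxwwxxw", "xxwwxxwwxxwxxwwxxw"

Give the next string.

This is a Fibonacci-style word recurrence s(k) = s(k−2)·s(k−1): e.g. xx·w = xxw.
Continuing: wxxwxxwwxxw · xxwwxxwwxxwxxwwxxw gives term 8.

wxxwxxwwxxwxxwwxxwwxxwxxwwxxw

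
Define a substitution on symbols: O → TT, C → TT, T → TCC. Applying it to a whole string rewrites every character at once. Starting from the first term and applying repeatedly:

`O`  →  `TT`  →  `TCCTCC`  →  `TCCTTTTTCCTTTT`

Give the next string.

Rewriting the 14 symbols of TCCTTTTTCCTTTT one by one yields TCC TT TT TCC TCC TCC TCC TCC TT TT TCC TCC TCC TCC; concatenated:

TCCTTTTTCCTCCTCCTCCTCCTTTTTCCTCCTCCTCC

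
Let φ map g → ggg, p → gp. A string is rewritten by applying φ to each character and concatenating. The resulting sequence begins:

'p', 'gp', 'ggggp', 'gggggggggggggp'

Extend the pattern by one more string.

ggggggggggggggggggggggggggggggggggggggggp

Replace each of the 14 characters of gggggggggggggp in place — ggg ggg ggg ggg ggg ggg ggg ggg ggg ggg ggg ggg ggg gp — and concatenate.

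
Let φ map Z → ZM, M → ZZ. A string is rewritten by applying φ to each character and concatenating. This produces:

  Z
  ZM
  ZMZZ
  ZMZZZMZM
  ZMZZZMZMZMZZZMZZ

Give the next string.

ZMZZZMZMZMZZZMZZZMZZZMZMZMZZZMZM

Applying the rule to each of the 16 symbols of ZMZZZMZMZMZZZMZZ gives the pieces ZM ZZ ZM ZM ZM ZZ ZM ZZ ZM ZZ ZM ZM ZM ZZ ZM ZM, which concatenate to the answer.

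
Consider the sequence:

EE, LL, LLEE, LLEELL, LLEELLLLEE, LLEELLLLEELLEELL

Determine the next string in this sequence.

Each term (from the third on) is the previous term followed by the one before it: term 3 = LL·EE = LLEE.
Continuing: LLEELLLLEELLEELL · LLEELLLLEE gives term 7.

LLEELLLLEELLEELLLLEELLLLEE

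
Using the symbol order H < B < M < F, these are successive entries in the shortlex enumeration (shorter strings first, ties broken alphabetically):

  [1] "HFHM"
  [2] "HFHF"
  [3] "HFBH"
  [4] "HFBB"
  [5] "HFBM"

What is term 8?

HFMB

Stepping forward 3 times from HFBM: HFBM → HFBF → HFMH, then the target.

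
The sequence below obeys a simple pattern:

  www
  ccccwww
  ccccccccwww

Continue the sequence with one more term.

ccccccccccccwww

Each term is the previous one with cccc prepended.
One more step from ccccccccwww gives the answer.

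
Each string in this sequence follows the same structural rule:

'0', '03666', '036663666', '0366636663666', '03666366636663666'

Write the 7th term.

Every step adds 3666 to the end: s(k+1) = s(k)·3666.
From 03666366636663666, 2 further steps: 03666366636663666 → 036663666366636663666 → (answer).

0366636663666366636663666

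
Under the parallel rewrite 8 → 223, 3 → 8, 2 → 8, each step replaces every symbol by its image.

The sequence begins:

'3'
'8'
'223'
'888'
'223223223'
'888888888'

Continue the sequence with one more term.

Apply φ to 888888888 symbol by symbol: 8→223, 8→223, 8→223, 8→223, 8→223, 8→223, 8→223, 8→223, 8→223; joined: 223 223 223 223 223 223 223 223 223.

223223223223223223223223223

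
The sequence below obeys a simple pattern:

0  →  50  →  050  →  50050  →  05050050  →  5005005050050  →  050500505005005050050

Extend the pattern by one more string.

5005005050050050500505005005050050

From term 3 onward, concatenate the second-to-last term with the last: 0·50 = 050, 50·050 = 50050, …
So term 8 is 5005005050050·050500505005005050050.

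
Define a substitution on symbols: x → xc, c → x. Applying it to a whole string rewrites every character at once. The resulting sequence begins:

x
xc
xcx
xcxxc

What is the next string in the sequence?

Expanding xcxxc: x→xc, c→x, x→xc, x→xc, c→x. Concatenated: xc x xc xc x.

xcxxcxcx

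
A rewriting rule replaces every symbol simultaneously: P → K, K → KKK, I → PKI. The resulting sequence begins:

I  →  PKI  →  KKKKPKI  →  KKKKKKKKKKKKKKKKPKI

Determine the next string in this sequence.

Rewriting the 19 symbols of KKKKKKKKKKKKKKKKPKI one by one yields KKK KKK KKK KKK KKK KKK KKK KKK KKK KKK KKK KKK KKK KKK KKK KKK K KKK PKI; concatenated:

KKKKKKKKKKKKKKKKKKKKKKKKKKKKKKKKKKKKKKKKKKKKKKKKKKKKPKI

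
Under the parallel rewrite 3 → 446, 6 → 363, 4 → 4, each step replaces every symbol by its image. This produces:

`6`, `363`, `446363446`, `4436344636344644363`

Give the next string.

φ(4436344636344644363) expands symbol-by-symbol to 4 4 446 363 446 4 4 363 446 363 446 4 4 363 4 4 446 363 446; joining the 19 pieces gives the next term.

44446363446443634463634464436344446363446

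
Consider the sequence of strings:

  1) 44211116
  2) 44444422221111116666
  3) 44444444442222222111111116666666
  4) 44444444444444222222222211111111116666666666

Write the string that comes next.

44444444444444444422222222222221111111111116666666666666

Term n consists of 4n-2 4's, followed by 3n-2 2's, followed by 2n+2 1's, followed by 3n-2 6's (n = 1, 2, …).
For the next term, n = 5, so the run lengths are 18, 13, 12, 13.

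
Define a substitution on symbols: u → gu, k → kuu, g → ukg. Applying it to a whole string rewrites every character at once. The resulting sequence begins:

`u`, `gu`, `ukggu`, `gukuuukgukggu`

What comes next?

Applying the rule to each of the 13 symbols of gukuuukgukggu gives the pieces ukg gu kuu gu gu gu kuu ukg gu kuu ukg ukg gu, which concatenate to the answer.

ukggukuugugugukuuukggukuuukgukggu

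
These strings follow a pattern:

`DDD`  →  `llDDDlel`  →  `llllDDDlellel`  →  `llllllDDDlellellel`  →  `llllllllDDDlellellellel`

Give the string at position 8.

llllllllllllllDDDlellellellellellellel

Each term wraps the previous one in ll on the left and lel on the right.
From llllllllDDDlellellellel, 3 further steps: llllllllDDDlellellellel → llllllllllDDDlellellellellel → llllllllllllDDDlellellellellellel → (answer).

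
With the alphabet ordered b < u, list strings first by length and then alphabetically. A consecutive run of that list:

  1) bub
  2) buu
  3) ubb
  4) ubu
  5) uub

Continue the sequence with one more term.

The successor of uub increments the rightmost position that isn't already u and resets every position after it to b.

uuu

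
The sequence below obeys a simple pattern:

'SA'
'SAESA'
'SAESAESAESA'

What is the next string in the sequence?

s(k+1) = s(k)·E·s(k) — each term doubles the last with 'E' between the halves.
Doubling SAESAESAESA with 'E' between the halves:

SAESAESAESAESAESAESAESA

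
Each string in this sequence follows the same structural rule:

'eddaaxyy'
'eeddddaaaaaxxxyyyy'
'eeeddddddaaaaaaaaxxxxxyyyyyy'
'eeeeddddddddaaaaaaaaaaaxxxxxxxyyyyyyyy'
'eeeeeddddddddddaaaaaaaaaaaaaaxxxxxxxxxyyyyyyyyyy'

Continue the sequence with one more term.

eeeeeeddddddddddddaaaaaaaaaaaaaaaaaxxxxxxxxxxxyyyyyyyyyyyy

Term n consists of n e's, followed by 2n d's, followed by 3n-1 a's, followed by 2n-1 x's, followed by 2n y's (n = 1, 2, …).
Setting n = 6 gives 6, 12, 17, 11, 12 characters in each block.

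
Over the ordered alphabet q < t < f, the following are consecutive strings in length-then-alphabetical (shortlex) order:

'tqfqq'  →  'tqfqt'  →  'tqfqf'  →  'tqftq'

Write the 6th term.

Stepping forward 2 times from tqftq: tqftq → tqftt, then the target.

tqftf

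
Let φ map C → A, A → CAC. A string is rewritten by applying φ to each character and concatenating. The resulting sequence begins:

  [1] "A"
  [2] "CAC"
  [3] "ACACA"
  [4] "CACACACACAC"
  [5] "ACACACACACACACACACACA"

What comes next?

Replace each of the 21 characters of ACACACACACACACACACACA in place — CAC A CAC A CAC A CAC A CAC A CAC A CAC A CAC A CAC A CAC A CAC — and concatenate.

CACACACACACACACACACACACACACACACACACACACACAC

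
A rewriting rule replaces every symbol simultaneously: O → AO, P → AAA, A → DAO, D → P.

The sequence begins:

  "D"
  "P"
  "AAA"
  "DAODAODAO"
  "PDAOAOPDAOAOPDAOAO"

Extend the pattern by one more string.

Replace each of the 18 characters of PDAOAOPDAOAOPDAOAO in place — AAA P DAO AO DAO AO AAA P DAO AO DAO AO AAA P DAO AO DAO AO — and concatenate.

AAAPDAOAODAOAOAAAPDAOAODAOAOAAAPDAOAODAOAO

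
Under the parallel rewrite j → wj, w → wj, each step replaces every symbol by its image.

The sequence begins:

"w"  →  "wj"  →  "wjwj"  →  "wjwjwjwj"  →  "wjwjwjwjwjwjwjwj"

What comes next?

Replace each of the 16 characters of wjwjwjwjwjwjwjwj in place — wj wj wj wj wj wj wj wj wj wj wj wj wj wj wj wj — and concatenate.

wjwjwjwjwjwjwjwjwjwjwjwjwjwjwjwj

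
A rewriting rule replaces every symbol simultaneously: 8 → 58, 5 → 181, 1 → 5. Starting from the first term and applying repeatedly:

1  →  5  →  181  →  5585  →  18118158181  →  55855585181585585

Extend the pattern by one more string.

Replace each of the 17 characters of 55855585181585585 in place — 181 181 58 181 181 181 58 181 5 58 5 181 58 181 181 58 181 — and concatenate.

181181581811811815818155851815818118158181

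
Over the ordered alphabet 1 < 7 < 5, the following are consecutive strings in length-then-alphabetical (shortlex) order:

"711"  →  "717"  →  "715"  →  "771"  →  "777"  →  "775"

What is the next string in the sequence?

751

The successor of 775 increments the rightmost position that isn't already 5 and resets every position after it to 1.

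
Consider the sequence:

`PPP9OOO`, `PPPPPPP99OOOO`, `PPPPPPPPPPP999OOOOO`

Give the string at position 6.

PPPPPPPPPPPPPPPPPPPPPPP999999OOOOOOOO

Reading off run lengths: P runs 3, 7, 11; 9 runs 1, 2, 3; O runs 3, 4, 5 — each is linear in n (n = 1, 2, …).
At n = 6 the blocks have lengths 23, 6, 8.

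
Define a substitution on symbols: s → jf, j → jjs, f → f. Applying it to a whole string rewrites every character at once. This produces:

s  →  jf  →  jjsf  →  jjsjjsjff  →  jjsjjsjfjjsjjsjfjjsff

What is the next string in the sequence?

Rewriting the 21 symbols of jjsjjsjfjjsjjsjfjjsff one by one yields jjs jjs jf jjs jjs jf jjs f jjs jjs jf jjs jjs jf jjs f jjs jjs jf f f; concatenated:

jjsjjsjfjjsjjsjfjjsfjjsjjsjfjjsjjsjfjjsfjjsjjsjfff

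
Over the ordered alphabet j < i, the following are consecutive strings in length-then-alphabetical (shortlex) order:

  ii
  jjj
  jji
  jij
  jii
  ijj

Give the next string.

iji

Treat ijj as a base-2 numeral over the given alphabet and add one, carrying through any trailing i's.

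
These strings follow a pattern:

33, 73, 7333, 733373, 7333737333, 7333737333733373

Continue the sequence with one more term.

Each term (from the third on) is the previous term followed by the one before it: term 3 = 73·33 = 7333.
Continuing: 7333737333733373 · 7333737333 gives term 7.

73337373337333737333737333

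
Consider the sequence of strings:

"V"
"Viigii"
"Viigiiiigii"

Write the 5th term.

Every step adds iigii to the end: s(k+1) = s(k)·iigii.
From Viigiiiigii, 2 further steps: Viigiiiigii → Viigiiiigiiiigii → (answer).

Viigiiiigiiiigiiiigii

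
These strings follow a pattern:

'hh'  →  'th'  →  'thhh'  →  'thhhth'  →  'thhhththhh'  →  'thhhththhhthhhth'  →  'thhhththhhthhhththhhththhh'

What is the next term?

From term 3 onward, concatenate the last term with the second-to-last: th·hh = thhh, thhh·th = thhhth, …
Continuing: thhhththhhthhhththhhththhh · thhhththhhthhhth gives term 8.

thhhththhhthhhththhhththhhthhhththhhthhhth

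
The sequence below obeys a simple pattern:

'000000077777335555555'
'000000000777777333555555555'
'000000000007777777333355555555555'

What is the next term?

000000000000077777777333335555555555555

Term n consists of 2n+1 0's, followed by n+2 7's, followed by n-1 3's, followed by 2n+1 5's, where the shown terms are n = 3, 4, 5.
At n = 6 the blocks have lengths 13, 8, 5, 13.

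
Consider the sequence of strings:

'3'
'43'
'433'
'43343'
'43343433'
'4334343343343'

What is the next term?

Each term (from the third on) is the previous term followed by the one before it: term 3 = 43·3 = 433.
So term 7 is 4334343343343·43343433.

433434334334343343433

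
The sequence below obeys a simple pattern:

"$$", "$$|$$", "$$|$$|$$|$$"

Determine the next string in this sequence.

s(k+1) = s(k)·|·s(k) — each term doubles the last with '|' between the halves.
Doubling $$|$$|$$|$$ with '|' between the halves:

$$|$$|$$|$$|$$|$$|$$|$$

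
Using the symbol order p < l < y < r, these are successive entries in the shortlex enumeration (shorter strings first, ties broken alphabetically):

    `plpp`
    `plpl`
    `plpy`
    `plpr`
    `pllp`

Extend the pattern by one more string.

plll

Treat pllp as a base-4 numeral over the given alphabet and add one, carrying through any trailing r's.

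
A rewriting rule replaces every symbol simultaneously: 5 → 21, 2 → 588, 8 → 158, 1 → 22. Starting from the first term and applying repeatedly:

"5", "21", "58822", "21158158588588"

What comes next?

Replace each of the 14 characters of 21158158588588 in place — 588 22 22 21 158 22 21 158 21 158 158 21 158 158 — and concatenate.

58822222115822211582115815821158158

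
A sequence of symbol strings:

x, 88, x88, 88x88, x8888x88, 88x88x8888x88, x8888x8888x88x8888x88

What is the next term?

This is a Fibonacci-style word recurrence s(k) = s(k−2)·s(k−1): e.g. x·88 = x88.
So term 8 is 88x88x8888x88·x8888x8888x88x8888x88.

88x88x8888x88x8888x8888x88x8888x88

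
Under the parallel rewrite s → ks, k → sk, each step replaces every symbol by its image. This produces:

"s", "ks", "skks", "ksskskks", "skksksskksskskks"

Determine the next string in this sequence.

Rewriting the 16 symbols of skksksskksskskks one by one yields ks sk sk ks sk ks ks sk sk ks ks sk ks sk sk ks; concatenated:

ksskskksskksksskskksksskksskskks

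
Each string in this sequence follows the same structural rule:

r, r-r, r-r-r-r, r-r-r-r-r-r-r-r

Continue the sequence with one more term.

s(k+1) = s(k)·-·s(k) — each term doubles the last with '-' between the halves.
Doubling r-r-r-r-r-r-r-r with '-' between the halves:

r-r-r-r-r-r-r-r-r-r-r-r-r-r-r-r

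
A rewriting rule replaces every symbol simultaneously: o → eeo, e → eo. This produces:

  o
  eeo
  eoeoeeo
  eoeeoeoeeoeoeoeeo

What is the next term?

eoeeoeoeoeeoeoeeoeoeoeeoeoeeoeoeeoeoeoeeo

Applying the rule to each of the 17 symbols of eoeeoeoeeoeoeoeeo gives the pieces eo eeo eo eo eeo eo eeo eo eo eeo eo eeo eo eeo eo eo eeo, which concatenate to the answer.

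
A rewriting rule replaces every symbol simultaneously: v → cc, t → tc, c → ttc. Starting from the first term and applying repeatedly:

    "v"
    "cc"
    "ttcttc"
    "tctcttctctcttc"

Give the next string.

Replace each of the 14 characters of tctcttctctcttc in place — tc ttc tc ttc tc tc ttc tc ttc tc ttc tc tc ttc — and concatenate.

tcttctcttctctcttctcttctcttctctcttc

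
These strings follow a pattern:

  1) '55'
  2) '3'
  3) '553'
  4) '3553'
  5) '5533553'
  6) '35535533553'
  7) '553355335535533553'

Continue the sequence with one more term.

35535533553553355335535533553

Each term (from the third on) is the two preceding terms concatenated in order: term 3 = 55·3 = 553.
The next term joins 35535533553 and 553355335535533553.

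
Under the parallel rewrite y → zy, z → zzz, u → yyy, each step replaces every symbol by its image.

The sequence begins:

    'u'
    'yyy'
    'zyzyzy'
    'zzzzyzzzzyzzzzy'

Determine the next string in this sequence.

Rewriting the 15 symbols of zzzzyzzzzyzzzzy one by one yields zzz zzz zzz zzz zy zzz zzz zzz zzz zy zzz zzz zzz zzz zy; concatenated:

zzzzzzzzzzzzzyzzzzzzzzzzzzzyzzzzzzzzzzzzzy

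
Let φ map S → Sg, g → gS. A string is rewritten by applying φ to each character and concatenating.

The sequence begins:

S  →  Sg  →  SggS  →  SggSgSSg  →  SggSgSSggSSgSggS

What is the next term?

φ(SggSgSSggSSgSggS) expands symbol-by-symbol to Sg gS gS Sg gS Sg Sg gS gS Sg Sg gS Sg gS gS Sg; joining the 16 pieces gives the next term.

SggSgSSggSSgSggSgSSgSggSSggSgSSg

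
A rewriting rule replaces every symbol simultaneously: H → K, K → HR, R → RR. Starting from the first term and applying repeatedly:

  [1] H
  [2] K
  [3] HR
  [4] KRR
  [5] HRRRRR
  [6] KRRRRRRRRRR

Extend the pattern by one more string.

HRRRRRRRRRRRRRRRRRRRRR

Rewriting each symbol of KRRRRRRRRRR: K→HR, R→RR, R→RR, R→RR, R→RR, R→RR, R→RR, R→RR, R→RR, R→RR, R→RR, which concatenates to HR RR RR RR RR RR RR RR RR RR RR.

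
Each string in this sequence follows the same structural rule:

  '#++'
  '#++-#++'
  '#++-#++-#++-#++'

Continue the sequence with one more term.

Every step duplicates the string with '-' between the halves.
Doubling #++-#++-#++-#++ with '-' between the halves:

#++-#++-#++-#++-#++-#++-#++-#++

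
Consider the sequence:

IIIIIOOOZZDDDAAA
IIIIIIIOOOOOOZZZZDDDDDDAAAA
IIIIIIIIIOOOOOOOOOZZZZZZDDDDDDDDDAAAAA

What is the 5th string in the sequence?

IIIIIIIIIIIIIOOOOOOOOOOOOOOOZZZZZZZZZZDDDDDDDDDDDDDDDAAAAAAA

Reading off run lengths: I runs 5, 7, 9; O runs 3, 6, 9; Z runs 2, 4, 6; D runs 3, 6, 9; A runs 3, 4, 5 — each is linear in n (n = 1, 2, …).
Setting n = 5 gives 13, 15, 10, 15, 7 characters in each block.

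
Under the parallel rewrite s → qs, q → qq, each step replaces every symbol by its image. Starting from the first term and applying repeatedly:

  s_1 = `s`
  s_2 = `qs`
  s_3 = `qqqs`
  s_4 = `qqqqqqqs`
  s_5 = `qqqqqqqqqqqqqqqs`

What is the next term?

qqqqqqqqqqqqqqqqqqqqqqqqqqqqqqqs

φ(qqqqqqqqqqqqqqqs) expands symbol-by-symbol to qq qq qq qq qq qq qq qq qq qq qq qq qq qq qq qs; joining the 16 pieces gives the next term.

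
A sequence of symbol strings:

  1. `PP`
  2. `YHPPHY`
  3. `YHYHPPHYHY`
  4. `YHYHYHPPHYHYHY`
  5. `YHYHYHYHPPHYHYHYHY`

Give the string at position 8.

YHYHYHYHYHYHYHPPHYHYHYHYHYHYHY

Each term wraps the previous one in YH on the left and HY on the right.
From YHYHYHYHPPHYHYHYHY, 3 further steps: YHYHYHYHPPHYHYHYHY → YHYHYHYHYHPPHYHYHYHYHY → YHYHYHYHYHYHPPHYHYHYHYHYHY → (answer).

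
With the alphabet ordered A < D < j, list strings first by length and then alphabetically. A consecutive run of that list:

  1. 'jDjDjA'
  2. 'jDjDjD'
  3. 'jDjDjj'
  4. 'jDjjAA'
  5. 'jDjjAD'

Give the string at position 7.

jDjjDA

Advancing 2 positions from jDjjAD through jDjjAD → jDjjAj reaches term 7.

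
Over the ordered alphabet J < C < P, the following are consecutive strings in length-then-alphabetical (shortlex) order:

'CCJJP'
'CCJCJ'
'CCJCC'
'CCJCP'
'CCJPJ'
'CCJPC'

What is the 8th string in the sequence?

CCCJJ

Continuing the enumeration 2 steps past CCJPC: CCJPC → CCJPP → (answer).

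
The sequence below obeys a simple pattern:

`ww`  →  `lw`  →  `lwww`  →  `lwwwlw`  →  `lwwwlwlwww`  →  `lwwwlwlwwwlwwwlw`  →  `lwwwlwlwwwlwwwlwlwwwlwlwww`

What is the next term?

lwwwlwlwwwlwwwlwlwwwlwlwwwlwwwlwlwwwlwwwlw

Each term (from the third on) is the previous term followed by the one before it: term 3 = lw·ww = lwww.
So term 8 is lwwwlwlwwwlwwwlwlwwwlwlwww·lwwwlwlwwwlwwwlw.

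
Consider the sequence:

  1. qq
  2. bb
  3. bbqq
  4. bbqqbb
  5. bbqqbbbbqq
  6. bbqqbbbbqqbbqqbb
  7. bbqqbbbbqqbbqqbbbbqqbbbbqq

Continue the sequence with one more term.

Each term (from the third on) is the previous term followed by the one before it: term 3 = bb·qq = bbqq.
So term 8 is bbqqbbbbqqbbqqbbbbqqbbbbqq·bbqqbbbbqqbbqqbb.

bbqqbbbbqqbbqqbbbbqqbbbbqqbbqqbbbbqqbbqqbb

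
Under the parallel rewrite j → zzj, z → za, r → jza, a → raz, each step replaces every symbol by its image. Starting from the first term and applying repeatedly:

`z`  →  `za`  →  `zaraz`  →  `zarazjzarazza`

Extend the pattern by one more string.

Rewriting the 13 symbols of zarazjzarazza one by one yields za raz jza raz za zzj za raz jza raz za za raz; concatenated:

zarazjzarazzazzjzarazjzarazzazaraz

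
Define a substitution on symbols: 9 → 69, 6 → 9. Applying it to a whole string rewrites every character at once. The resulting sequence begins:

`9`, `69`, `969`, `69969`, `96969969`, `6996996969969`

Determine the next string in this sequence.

Rewriting the 13 symbols of 6996996969969 one by one yields 9 69 69 9 69 69 9 69 9 69 69 9 69; concatenated:

969699696996996969969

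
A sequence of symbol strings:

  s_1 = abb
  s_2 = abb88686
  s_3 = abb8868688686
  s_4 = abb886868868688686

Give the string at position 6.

abb8868688686886868868688686

The strings grow by a fixed suffix 88686 each time.
From abb886868868688686, 2 further steps: abb886868868688686 → abb88686886868868688686 → (answer).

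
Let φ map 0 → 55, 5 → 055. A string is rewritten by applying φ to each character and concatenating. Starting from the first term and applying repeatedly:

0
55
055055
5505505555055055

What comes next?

Replace each of the 16 characters of 5505505555055055 in place — 055 055 55 055 055 55 055 055 055 055 55 055 055 55 055 055 — and concatenate.

05505555055055550550550550555505505555055055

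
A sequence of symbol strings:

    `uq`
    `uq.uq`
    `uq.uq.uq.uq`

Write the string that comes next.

s(k+1) = s(k)·.·s(k) — each term doubles the last with '.' between the halves.
Doubling uq.uq.uq.uq with '.' between the halves:

uq.uq.uq.uq.uq.uq.uq.uq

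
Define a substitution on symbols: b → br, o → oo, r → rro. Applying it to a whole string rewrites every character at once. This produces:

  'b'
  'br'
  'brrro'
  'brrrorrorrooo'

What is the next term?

brrrorrorrooorrorrooorrorrooooooo

Applying the rule to each of the 13 symbols of brrrorrorrooo gives the pieces br rro rro rro oo rro rro oo rro rro oo oo oo, which concatenate to the answer.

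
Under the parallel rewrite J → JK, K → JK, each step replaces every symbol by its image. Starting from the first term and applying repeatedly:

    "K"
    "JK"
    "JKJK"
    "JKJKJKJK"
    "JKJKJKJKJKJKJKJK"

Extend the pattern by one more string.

Rewriting the 16 symbols of JKJKJKJKJKJKJKJK one by one yields JK JK JK JK JK JK JK JK JK JK JK JK JK JK JK JK; concatenated:

JKJKJKJKJKJKJKJKJKJKJKJKJKJKJKJK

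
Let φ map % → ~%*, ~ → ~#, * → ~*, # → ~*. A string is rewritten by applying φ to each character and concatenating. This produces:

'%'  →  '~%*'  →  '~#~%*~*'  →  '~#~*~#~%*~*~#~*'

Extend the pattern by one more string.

φ(~#~*~#~%*~*~#~*) expands symbol-by-symbol to ~# ~* ~# ~* ~# ~* ~# ~%* ~* ~# ~* ~# ~* ~# ~*; joining the 15 pieces gives the next term.

~#~*~#~*~#~*~#~%*~*~#~*~#~*~#~*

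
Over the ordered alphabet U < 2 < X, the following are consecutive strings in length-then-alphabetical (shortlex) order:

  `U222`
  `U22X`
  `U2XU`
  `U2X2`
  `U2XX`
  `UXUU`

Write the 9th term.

UX2U

Stepping forward 3 times from UXUU: UXUU → UXU2 → UXUX, then the target.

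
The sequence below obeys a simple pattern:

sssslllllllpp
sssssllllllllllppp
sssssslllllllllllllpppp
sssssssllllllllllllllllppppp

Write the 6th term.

sssssssssllllllllllllllllllllllppppppp

Term n consists of n+2 s's, followed by 3n+1 l's, followed by n p's, where the shown terms are n = 2, 3, 4, 5.
Setting n = 7 gives 9, 22, 7 characters in each block.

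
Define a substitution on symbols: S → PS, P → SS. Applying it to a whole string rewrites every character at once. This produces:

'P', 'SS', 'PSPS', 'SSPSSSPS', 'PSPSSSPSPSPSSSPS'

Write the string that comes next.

Applying the rule to each of the 16 symbols of PSPSSSPSPSPSSSPS gives the pieces SS PS SS PS PS PS SS PS SS PS SS PS PS PS SS PS, which concatenate to the answer.

SSPSSSPSPSPSSSPSSSPSSSPSPSPSSSPS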